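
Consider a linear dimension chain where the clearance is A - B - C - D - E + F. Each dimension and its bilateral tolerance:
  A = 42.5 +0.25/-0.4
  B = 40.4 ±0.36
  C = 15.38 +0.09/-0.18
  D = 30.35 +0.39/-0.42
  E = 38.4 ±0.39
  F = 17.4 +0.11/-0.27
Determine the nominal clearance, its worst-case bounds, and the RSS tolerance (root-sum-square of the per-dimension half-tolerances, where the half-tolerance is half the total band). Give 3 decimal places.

Stack each dimension's contribution:
  +A: nom +42.500 → Σnom=42.500; wc +0.250/-0.400 → slack +0.250/-0.400; half-tol=0.325, Σhalf²=0.105625
  -B: nom -40.400 → Σnom=2.100; wc +0.360/-0.360 → slack +0.610/-0.760; half-tol=0.360, Σhalf²=0.235225
  -C: nom -15.380 → Σnom=-13.280; wc +0.180/-0.090 → slack +0.790/-0.850; half-tol=0.135, Σhalf²=0.253450
  -D: nom -30.350 → Σnom=-43.630; wc +0.420/-0.390 → slack +1.210/-1.240; half-tol=0.405, Σhalf²=0.417475
  -E: nom -38.400 → Σnom=-82.030; wc +0.390/-0.390 → slack +1.600/-1.630; half-tol=0.390, Σhalf²=0.569575
  +F: nom +17.400 → Σnom=-64.630; wc +0.110/-0.270 → slack +1.710/-1.900; half-tol=0.190, Σhalf²=0.605675
Nominal = -64.630. Worst-case = [-64.630 - 1.900, -64.630 + 1.710] = [-66.530, -62.920]. RSS = √0.605675 = 0.778.

nominal=-64.630 wc=[-66.530,-62.920] rss=0.778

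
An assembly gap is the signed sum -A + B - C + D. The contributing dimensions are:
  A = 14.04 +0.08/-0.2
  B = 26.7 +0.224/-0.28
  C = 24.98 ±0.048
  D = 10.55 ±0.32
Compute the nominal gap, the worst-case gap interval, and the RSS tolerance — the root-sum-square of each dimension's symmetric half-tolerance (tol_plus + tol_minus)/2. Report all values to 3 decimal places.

Stack each dimension's contribution:
  -A: nom -14.040 → Σnom=-14.040; wc +0.200/-0.080 → slack +0.200/-0.080; half-tol=0.140, Σhalf²=0.019600
  +B: nom +26.700 → Σnom=12.660; wc +0.224/-0.280 → slack +0.424/-0.360; half-tol=0.252, Σhalf²=0.083104
  -C: nom -24.980 → Σnom=-12.320; wc +0.048/-0.048 → slack +0.472/-0.408; half-tol=0.048, Σhalf²=0.085408
  +D: nom +10.550 → Σnom=-1.770; wc +0.320/-0.320 → slack +0.792/-0.728; half-tol=0.320, Σhalf²=0.187808
Nominal = -1.770. Worst-case = [-1.770 - 0.728, -1.770 + 0.792] = [-2.498, -0.978]. RSS = √0.187808 = 0.433.

nominal=-1.770 wc=[-2.498,-0.978] rss=0.433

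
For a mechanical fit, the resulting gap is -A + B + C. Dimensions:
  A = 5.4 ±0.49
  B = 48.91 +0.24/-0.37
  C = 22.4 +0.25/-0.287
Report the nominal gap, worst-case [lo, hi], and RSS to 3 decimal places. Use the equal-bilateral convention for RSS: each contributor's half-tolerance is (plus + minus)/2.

nominal=65.910 wc=[64.763,66.890] rss=0.637

Stack each dimension's contribution:
  -A: nom -5.400 → Σnom=-5.400; wc +0.490/-0.490 → slack +0.490/-0.490; half-tol=0.490, Σhalf²=0.240100
  +B: nom +48.910 → Σnom=43.510; wc +0.240/-0.370 → slack +0.730/-0.860; half-tol=0.305, Σhalf²=0.333125
  +C: nom +22.400 → Σnom=65.910; wc +0.250/-0.287 → slack +0.980/-1.147; half-tol=0.268, Σhalf²=0.405217
Nominal = 65.910. Worst-case = [65.910 - 1.147, 65.910 + 0.980] = [64.763, 66.890]. RSS = √0.405217 = 0.637.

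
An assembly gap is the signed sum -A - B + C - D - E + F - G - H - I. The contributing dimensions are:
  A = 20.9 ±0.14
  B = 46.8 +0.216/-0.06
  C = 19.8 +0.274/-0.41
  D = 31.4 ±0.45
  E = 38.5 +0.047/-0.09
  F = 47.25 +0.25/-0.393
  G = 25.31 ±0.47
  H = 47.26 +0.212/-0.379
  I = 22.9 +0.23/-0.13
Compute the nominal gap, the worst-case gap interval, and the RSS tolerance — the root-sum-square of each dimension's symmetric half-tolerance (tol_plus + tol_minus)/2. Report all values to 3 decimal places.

nominal=-166.020 wc=[-168.588,-163.777] rss=0.898

Stack each dimension's contribution:
  -A: nom -20.900 → Σnom=-20.900; wc +0.140/-0.140 → slack +0.140/-0.140; half-tol=0.140, Σhalf²=0.019600
  -B: nom -46.800 → Σnom=-67.700; wc +0.060/-0.216 → slack +0.200/-0.356; half-tol=0.138, Σhalf²=0.038644
  +C: nom +19.800 → Σnom=-47.900; wc +0.274/-0.410 → slack +0.474/-0.766; half-tol=0.342, Σhalf²=0.155608
  -D: nom -31.400 → Σnom=-79.300; wc +0.450/-0.450 → slack +0.924/-1.216; half-tol=0.450, Σhalf²=0.358108
  -E: nom -38.500 → Σnom=-117.800; wc +0.090/-0.047 → slack +1.014/-1.263; half-tol=0.069, Σhalf²=0.362800
  +F: nom +47.250 → Σnom=-70.550; wc +0.250/-0.393 → slack +1.264/-1.656; half-tol=0.322, Σhalf²=0.466162
  -G: nom -25.310 → Σnom=-95.860; wc +0.470/-0.470 → slack +1.734/-2.126; half-tol=0.470, Σhalf²=0.687062
  -H: nom -47.260 → Σnom=-143.120; wc +0.379/-0.212 → slack +2.113/-2.338; half-tol=0.295, Σhalf²=0.774383
  -I: nom -22.900 → Σnom=-166.020; wc +0.130/-0.230 → slack +2.243/-2.568; half-tol=0.180, Σhalf²=0.806783
Nominal = -166.020. Worst-case = [-166.020 - 2.568, -166.020 + 2.243] = [-168.588, -163.777]. RSS = √0.806783 = 0.898.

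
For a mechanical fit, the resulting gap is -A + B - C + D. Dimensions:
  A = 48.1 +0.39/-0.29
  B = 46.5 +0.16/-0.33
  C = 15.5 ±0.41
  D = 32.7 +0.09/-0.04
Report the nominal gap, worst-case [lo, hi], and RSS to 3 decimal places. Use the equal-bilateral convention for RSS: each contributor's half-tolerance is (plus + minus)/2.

nominal=15.600 wc=[14.430,16.550] rss=0.590

Stack each dimension's contribution:
  -A: nom -48.100 → Σnom=-48.100; wc +0.290/-0.390 → slack +0.290/-0.390; half-tol=0.340, Σhalf²=0.115600
  +B: nom +46.500 → Σnom=-1.600; wc +0.160/-0.330 → slack +0.450/-0.720; half-tol=0.245, Σhalf²=0.175625
  -C: nom -15.500 → Σnom=-17.100; wc +0.410/-0.410 → slack +0.860/-1.130; half-tol=0.410, Σhalf²=0.343725
  +D: nom +32.700 → Σnom=15.600; wc +0.090/-0.040 → slack +0.950/-1.170; half-tol=0.065, Σhalf²=0.347950
Nominal = 15.600. Worst-case = [15.600 - 1.170, 15.600 + 0.950] = [14.430, 16.550]. RSS = √0.347950 = 0.590.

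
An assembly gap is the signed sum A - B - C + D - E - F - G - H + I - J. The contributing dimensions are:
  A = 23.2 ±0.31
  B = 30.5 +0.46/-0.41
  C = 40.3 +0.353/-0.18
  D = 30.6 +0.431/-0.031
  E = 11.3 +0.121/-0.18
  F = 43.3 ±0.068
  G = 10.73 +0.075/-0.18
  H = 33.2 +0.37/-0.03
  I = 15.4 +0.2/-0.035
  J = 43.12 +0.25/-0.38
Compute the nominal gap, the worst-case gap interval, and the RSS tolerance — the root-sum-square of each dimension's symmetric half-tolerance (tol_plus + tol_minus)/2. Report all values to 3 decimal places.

Stack each dimension's contribution:
  +A: nom +23.200 → Σnom=23.200; wc +0.310/-0.310 → slack +0.310/-0.310; half-tol=0.310, Σhalf²=0.096100
  -B: nom -30.500 → Σnom=-7.300; wc +0.410/-0.460 → slack +0.720/-0.770; half-tol=0.435, Σhalf²=0.285325
  -C: nom -40.300 → Σnom=-47.600; wc +0.180/-0.353 → slack +0.900/-1.123; half-tol=0.266, Σhalf²=0.356347
  +D: nom +30.600 → Σnom=-17.000; wc +0.431/-0.031 → slack +1.331/-1.154; half-tol=0.231, Σhalf²=0.409708
  -E: nom -11.300 → Σnom=-28.300; wc +0.180/-0.121 → slack +1.511/-1.275; half-tol=0.150, Σhalf²=0.432358
  -F: nom -43.300 → Σnom=-71.600; wc +0.068/-0.068 → slack +1.579/-1.343; half-tol=0.068, Σhalf²=0.436982
  -G: nom -10.730 → Σnom=-82.330; wc +0.180/-0.075 → slack +1.759/-1.418; half-tol=0.128, Σhalf²=0.453239
  -H: nom -33.200 → Σnom=-115.530; wc +0.030/-0.370 → slack +1.789/-1.788; half-tol=0.200, Σhalf²=0.493239
  +I: nom +15.400 → Σnom=-100.130; wc +0.200/-0.035 → slack +1.989/-1.823; half-tol=0.118, Σhalf²=0.507045
  -J: nom -43.120 → Σnom=-143.250; wc +0.380/-0.250 → slack +2.369/-2.073; half-tol=0.315, Σhalf²=0.606270
Nominal = -143.250. Worst-case = [-143.250 - 2.073, -143.250 + 2.369] = [-145.323, -140.881]. RSS = √0.606270 = 0.779.

nominal=-143.250 wc=[-145.323,-140.881] rss=0.779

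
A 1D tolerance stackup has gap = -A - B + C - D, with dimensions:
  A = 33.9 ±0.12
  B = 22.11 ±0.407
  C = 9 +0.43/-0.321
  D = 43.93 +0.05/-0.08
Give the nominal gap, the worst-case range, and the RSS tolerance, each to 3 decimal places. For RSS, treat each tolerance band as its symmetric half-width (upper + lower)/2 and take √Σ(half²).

Stack each dimension's contribution:
  -A: nom -33.900 → Σnom=-33.900; wc +0.120/-0.120 → slack +0.120/-0.120; half-tol=0.120, Σhalf²=0.014400
  -B: nom -22.110 → Σnom=-56.010; wc +0.407/-0.407 → slack +0.527/-0.527; half-tol=0.407, Σhalf²=0.180049
  +C: nom +9.000 → Σnom=-47.010; wc +0.430/-0.321 → slack +0.957/-0.848; half-tol=0.376, Σhalf²=0.321049
  -D: nom -43.930 → Σnom=-90.940; wc +0.080/-0.050 → slack +1.037/-0.898; half-tol=0.065, Σhalf²=0.325274
Nominal = -90.940. Worst-case = [-90.940 - 0.898, -90.940 + 1.037] = [-91.838, -89.903]. RSS = √0.325274 = 0.570.

nominal=-90.940 wc=[-91.838,-89.903] rss=0.570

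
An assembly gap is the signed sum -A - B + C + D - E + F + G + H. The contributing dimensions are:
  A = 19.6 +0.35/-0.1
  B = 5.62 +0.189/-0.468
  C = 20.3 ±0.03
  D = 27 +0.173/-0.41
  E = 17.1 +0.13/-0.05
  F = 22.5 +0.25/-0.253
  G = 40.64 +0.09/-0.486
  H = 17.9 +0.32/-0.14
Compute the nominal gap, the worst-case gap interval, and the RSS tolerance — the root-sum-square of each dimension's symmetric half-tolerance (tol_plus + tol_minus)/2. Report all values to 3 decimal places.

Stack each dimension's contribution:
  -A: nom -19.600 → Σnom=-19.600; wc +0.100/-0.350 → slack +0.100/-0.350; half-tol=0.225, Σhalf²=0.050625
  -B: nom -5.620 → Σnom=-25.220; wc +0.468/-0.189 → slack +0.568/-0.539; half-tol=0.329, Σhalf²=0.158537
  +C: nom +20.300 → Σnom=-4.920; wc +0.030/-0.030 → slack +0.598/-0.569; half-tol=0.030, Σhalf²=0.159437
  +D: nom +27.000 → Σnom=22.080; wc +0.173/-0.410 → slack +0.771/-0.979; half-tol=0.291, Σhalf²=0.244410
  -E: nom -17.100 → Σnom=4.980; wc +0.050/-0.130 → slack +0.821/-1.109; half-tol=0.090, Σhalf²=0.252509
  +F: nom +22.500 → Σnom=27.480; wc +0.250/-0.253 → slack +1.071/-1.362; half-tol=0.252, Σhalf²=0.315762
  +G: nom +40.640 → Σnom=68.120; wc +0.090/-0.486 → slack +1.161/-1.848; half-tol=0.288, Σhalf²=0.398706
  +H: nom +17.900 → Σnom=86.020; wc +0.320/-0.140 → slack +1.481/-1.988; half-tol=0.230, Σhalf²=0.451606
Nominal = 86.020. Worst-case = [86.020 - 1.988, 86.020 + 1.481] = [84.032, 87.501]. RSS = √0.451606 = 0.672.

nominal=86.020 wc=[84.032,87.501] rss=0.672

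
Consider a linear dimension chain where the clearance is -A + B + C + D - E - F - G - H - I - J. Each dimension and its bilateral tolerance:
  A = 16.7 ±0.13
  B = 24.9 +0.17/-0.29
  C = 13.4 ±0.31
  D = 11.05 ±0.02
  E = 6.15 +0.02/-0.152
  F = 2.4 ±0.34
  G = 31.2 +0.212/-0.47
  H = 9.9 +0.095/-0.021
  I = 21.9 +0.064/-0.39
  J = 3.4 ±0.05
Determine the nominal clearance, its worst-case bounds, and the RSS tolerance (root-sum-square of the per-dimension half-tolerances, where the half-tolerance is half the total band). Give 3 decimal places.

Stack each dimension's contribution:
  -A: nom -16.700 → Σnom=-16.700; wc +0.130/-0.130 → slack +0.130/-0.130; half-tol=0.130, Σhalf²=0.016900
  +B: nom +24.900 → Σnom=8.200; wc +0.170/-0.290 → slack +0.300/-0.420; half-tol=0.230, Σhalf²=0.069800
  +C: nom +13.400 → Σnom=21.600; wc +0.310/-0.310 → slack +0.610/-0.730; half-tol=0.310, Σhalf²=0.165900
  +D: nom +11.050 → Σnom=32.650; wc +0.020/-0.020 → slack +0.630/-0.750; half-tol=0.020, Σhalf²=0.166300
  -E: nom -6.150 → Σnom=26.500; wc +0.152/-0.020 → slack +0.782/-0.770; half-tol=0.086, Σhalf²=0.173696
  -F: nom -2.400 → Σnom=24.100; wc +0.340/-0.340 → slack +1.122/-1.110; half-tol=0.340, Σhalf²=0.289296
  -G: nom -31.200 → Σnom=-7.100; wc +0.470/-0.212 → slack +1.592/-1.322; half-tol=0.341, Σhalf²=0.405577
  -H: nom -9.900 → Σnom=-17.000; wc +0.021/-0.095 → slack +1.613/-1.417; half-tol=0.058, Σhalf²=0.408941
  -I: nom -21.900 → Σnom=-38.900; wc +0.390/-0.064 → slack +2.003/-1.481; half-tol=0.227, Σhalf²=0.460470
  -J: nom -3.400 → Σnom=-42.300; wc +0.050/-0.050 → slack +2.053/-1.531; half-tol=0.050, Σhalf²=0.462970
Nominal = -42.300. Worst-case = [-42.300 - 1.531, -42.300 + 2.053] = [-43.831, -40.247]. RSS = √0.462970 = 0.680.

nominal=-42.300 wc=[-43.831,-40.247] rss=0.680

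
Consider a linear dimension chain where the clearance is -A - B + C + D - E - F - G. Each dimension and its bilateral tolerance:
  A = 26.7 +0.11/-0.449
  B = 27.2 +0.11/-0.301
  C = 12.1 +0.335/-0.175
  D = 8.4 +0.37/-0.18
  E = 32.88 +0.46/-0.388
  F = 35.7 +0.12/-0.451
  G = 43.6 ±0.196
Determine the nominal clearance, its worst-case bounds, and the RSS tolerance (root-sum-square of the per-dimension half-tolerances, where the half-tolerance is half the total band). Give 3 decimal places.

nominal=-145.580 wc=[-146.931,-143.090] rss=0.749

Stack each dimension's contribution:
  -A: nom -26.700 → Σnom=-26.700; wc +0.449/-0.110 → slack +0.449/-0.110; half-tol=0.280, Σhalf²=0.078120
  -B: nom -27.200 → Σnom=-53.900; wc +0.301/-0.110 → slack +0.750/-0.220; half-tol=0.205, Σhalf²=0.120351
  +C: nom +12.100 → Σnom=-41.800; wc +0.335/-0.175 → slack +1.085/-0.395; half-tol=0.255, Σhalf²=0.185376
  +D: nom +8.400 → Σnom=-33.400; wc +0.370/-0.180 → slack +1.455/-0.575; half-tol=0.275, Σhalf²=0.261001
  -E: nom -32.880 → Σnom=-66.280; wc +0.388/-0.460 → slack +1.843/-1.035; half-tol=0.424, Σhalf²=0.440777
  -F: nom -35.700 → Σnom=-101.980; wc +0.451/-0.120 → slack +2.294/-1.155; half-tol=0.285, Σhalf²=0.522287
  -G: nom -43.600 → Σnom=-145.580; wc +0.196/-0.196 → slack +2.490/-1.351; half-tol=0.196, Σhalf²=0.560703
Nominal = -145.580. Worst-case = [-145.580 - 1.351, -145.580 + 2.490] = [-146.931, -143.090]. RSS = √0.560703 = 0.749.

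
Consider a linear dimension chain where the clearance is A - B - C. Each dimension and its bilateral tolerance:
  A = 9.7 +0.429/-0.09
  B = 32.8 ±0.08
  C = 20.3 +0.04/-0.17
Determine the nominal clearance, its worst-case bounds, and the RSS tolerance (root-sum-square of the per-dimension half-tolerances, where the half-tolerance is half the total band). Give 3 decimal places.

nominal=-43.400 wc=[-43.610,-42.721] rss=0.291

Stack each dimension's contribution:
  +A: nom +9.700 → Σnom=9.700; wc +0.429/-0.090 → slack +0.429/-0.090; half-tol=0.260, Σhalf²=0.067340
  -B: nom -32.800 → Σnom=-23.100; wc +0.080/-0.080 → slack +0.509/-0.170; half-tol=0.080, Σhalf²=0.073740
  -C: nom -20.300 → Σnom=-43.400; wc +0.170/-0.040 → slack +0.679/-0.210; half-tol=0.105, Σhalf²=0.084765
Nominal = -43.400. Worst-case = [-43.400 - 0.210, -43.400 + 0.679] = [-43.610, -42.721]. RSS = √0.084765 = 0.291.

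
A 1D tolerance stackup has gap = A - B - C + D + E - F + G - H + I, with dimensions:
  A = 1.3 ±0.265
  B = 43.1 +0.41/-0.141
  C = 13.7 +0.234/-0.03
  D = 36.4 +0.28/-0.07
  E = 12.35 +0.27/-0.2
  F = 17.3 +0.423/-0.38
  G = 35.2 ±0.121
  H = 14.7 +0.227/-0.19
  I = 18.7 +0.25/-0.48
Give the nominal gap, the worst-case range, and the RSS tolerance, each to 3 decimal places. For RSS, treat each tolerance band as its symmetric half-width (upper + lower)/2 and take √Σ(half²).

nominal=15.150 wc=[12.720,17.077] rss=0.776

Stack each dimension's contribution:
  +A: nom +1.300 → Σnom=1.300; wc +0.265/-0.265 → slack +0.265/-0.265; half-tol=0.265, Σhalf²=0.070225
  -B: nom -43.100 → Σnom=-41.800; wc +0.141/-0.410 → slack +0.406/-0.675; half-tol=0.275, Σhalf²=0.146125
  -C: nom -13.700 → Σnom=-55.500; wc +0.030/-0.234 → slack +0.436/-0.909; half-tol=0.132, Σhalf²=0.163549
  +D: nom +36.400 → Σnom=-19.100; wc +0.280/-0.070 → slack +0.716/-0.979; half-tol=0.175, Σhalf²=0.194174
  +E: nom +12.350 → Σnom=-6.750; wc +0.270/-0.200 → slack +0.986/-1.179; half-tol=0.235, Σhalf²=0.249399
  -F: nom -17.300 → Σnom=-24.050; wc +0.380/-0.423 → slack +1.366/-1.602; half-tol=0.401, Σhalf²=0.410601
  +G: nom +35.200 → Σnom=11.150; wc +0.121/-0.121 → slack +1.487/-1.723; half-tol=0.121, Σhalf²=0.425242
  -H: nom -14.700 → Σnom=-3.550; wc +0.190/-0.227 → slack +1.677/-1.950; half-tol=0.209, Σhalf²=0.468715
  +I: nom +18.700 → Σnom=15.150; wc +0.250/-0.480 → slack +1.927/-2.430; half-tol=0.365, Σhalf²=0.601940
Nominal = 15.150. Worst-case = [15.150 - 2.430, 15.150 + 1.927] = [12.720, 17.077]. RSS = √0.601940 = 0.776.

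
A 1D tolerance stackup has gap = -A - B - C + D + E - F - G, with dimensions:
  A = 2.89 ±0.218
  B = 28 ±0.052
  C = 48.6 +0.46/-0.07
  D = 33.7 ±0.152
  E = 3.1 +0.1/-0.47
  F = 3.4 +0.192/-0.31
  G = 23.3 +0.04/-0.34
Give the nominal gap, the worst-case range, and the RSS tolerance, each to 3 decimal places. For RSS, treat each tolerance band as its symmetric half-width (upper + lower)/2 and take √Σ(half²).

Stack each dimension's contribution:
  -A: nom -2.890 → Σnom=-2.890; wc +0.218/-0.218 → slack +0.218/-0.218; half-tol=0.218, Σhalf²=0.047524
  -B: nom -28.000 → Σnom=-30.890; wc +0.052/-0.052 → slack +0.270/-0.270; half-tol=0.052, Σhalf²=0.050228
  -C: nom -48.600 → Σnom=-79.490; wc +0.070/-0.460 → slack +0.340/-0.730; half-tol=0.265, Σhalf²=0.120453
  +D: nom +33.700 → Σnom=-45.790; wc +0.152/-0.152 → slack +0.492/-0.882; half-tol=0.152, Σhalf²=0.143557
  +E: nom +3.100 → Σnom=-42.690; wc +0.100/-0.470 → slack +0.592/-1.352; half-tol=0.285, Σhalf²=0.224782
  -F: nom -3.400 → Σnom=-46.090; wc +0.310/-0.192 → slack +0.902/-1.544; half-tol=0.251, Σhalf²=0.287783
  -G: nom -23.300 → Σnom=-69.390; wc +0.340/-0.040 → slack +1.242/-1.584; half-tol=0.190, Σhalf²=0.323883
Nominal = -69.390. Worst-case = [-69.390 - 1.584, -69.390 + 1.242] = [-70.974, -68.148]. RSS = √0.323883 = 0.569.

nominal=-69.390 wc=[-70.974,-68.148] rss=0.569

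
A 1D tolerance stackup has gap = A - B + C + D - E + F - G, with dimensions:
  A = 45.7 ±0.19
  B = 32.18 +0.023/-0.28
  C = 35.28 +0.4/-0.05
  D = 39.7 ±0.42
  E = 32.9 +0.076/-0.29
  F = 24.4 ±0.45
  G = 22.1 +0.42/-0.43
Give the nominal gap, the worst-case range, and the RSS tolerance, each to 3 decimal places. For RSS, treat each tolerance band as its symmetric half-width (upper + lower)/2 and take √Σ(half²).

nominal=57.900 wc=[56.271,60.360] rss=0.838

Stack each dimension's contribution:
  +A: nom +45.700 → Σnom=45.700; wc +0.190/-0.190 → slack +0.190/-0.190; half-tol=0.190, Σhalf²=0.036100
  -B: nom -32.180 → Σnom=13.520; wc +0.280/-0.023 → slack +0.470/-0.213; half-tol=0.152, Σhalf²=0.059052
  +C: nom +35.280 → Σnom=48.800; wc +0.400/-0.050 → slack +0.870/-0.263; half-tol=0.225, Σhalf²=0.109677
  +D: nom +39.700 → Σnom=88.500; wc +0.420/-0.420 → slack +1.290/-0.683; half-tol=0.420, Σhalf²=0.286077
  -E: nom -32.900 → Σnom=55.600; wc +0.290/-0.076 → slack +1.580/-0.759; half-tol=0.183, Σhalf²=0.319566
  +F: nom +24.400 → Σnom=80.000; wc +0.450/-0.450 → slack +2.030/-1.209; half-tol=0.450, Σhalf²=0.522066
  -G: nom -22.100 → Σnom=57.900; wc +0.430/-0.420 → slack +2.460/-1.629; half-tol=0.425, Σhalf²=0.702691
Nominal = 57.900. Worst-case = [57.900 - 1.629, 57.900 + 2.460] = [56.271, 60.360]. RSS = √0.702691 = 0.838.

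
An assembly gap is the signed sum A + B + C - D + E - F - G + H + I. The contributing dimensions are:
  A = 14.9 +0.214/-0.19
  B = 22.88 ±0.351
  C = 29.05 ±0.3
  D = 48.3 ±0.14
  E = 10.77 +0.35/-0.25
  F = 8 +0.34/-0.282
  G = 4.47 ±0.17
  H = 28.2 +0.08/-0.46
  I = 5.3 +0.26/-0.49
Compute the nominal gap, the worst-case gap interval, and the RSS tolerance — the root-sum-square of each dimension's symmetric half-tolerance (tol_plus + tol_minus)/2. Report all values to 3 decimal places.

Stack each dimension's contribution:
  +A: nom +14.900 → Σnom=14.900; wc +0.214/-0.190 → slack +0.214/-0.190; half-tol=0.202, Σhalf²=0.040804
  +B: nom +22.880 → Σnom=37.780; wc +0.351/-0.351 → slack +0.565/-0.541; half-tol=0.351, Σhalf²=0.164005
  +C: nom +29.050 → Σnom=66.830; wc +0.300/-0.300 → slack +0.865/-0.841; half-tol=0.300, Σhalf²=0.254005
  -D: nom -48.300 → Σnom=18.530; wc +0.140/-0.140 → slack +1.005/-0.981; half-tol=0.140, Σhalf²=0.273605
  +E: nom +10.770 → Σnom=29.300; wc +0.350/-0.250 → slack +1.355/-1.231; half-tol=0.300, Σhalf²=0.363605
  -F: nom -8.000 → Σnom=21.300; wc +0.282/-0.340 → slack +1.637/-1.571; half-tol=0.311, Σhalf²=0.460326
  -G: nom -4.470 → Σnom=16.830; wc +0.170/-0.170 → slack +1.807/-1.741; half-tol=0.170, Σhalf²=0.489226
  +H: nom +28.200 → Σnom=45.030; wc +0.080/-0.460 → slack +1.887/-2.201; half-tol=0.270, Σhalf²=0.562126
  +I: nom +5.300 → Σnom=50.330; wc +0.260/-0.490 → slack +2.147/-2.691; half-tol=0.375, Σhalf²=0.702751
Nominal = 50.330. Worst-case = [50.330 - 2.691, 50.330 + 2.147] = [47.639, 52.477]. RSS = √0.702751 = 0.838.

nominal=50.330 wc=[47.639,52.477] rss=0.838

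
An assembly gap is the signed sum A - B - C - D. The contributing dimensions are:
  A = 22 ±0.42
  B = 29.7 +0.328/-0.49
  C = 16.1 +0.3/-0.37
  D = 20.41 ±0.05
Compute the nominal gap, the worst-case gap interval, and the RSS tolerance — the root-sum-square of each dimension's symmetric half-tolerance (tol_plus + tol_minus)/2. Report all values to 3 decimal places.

Stack each dimension's contribution:
  +A: nom +22.000 → Σnom=22.000; wc +0.420/-0.420 → slack +0.420/-0.420; half-tol=0.420, Σhalf²=0.176400
  -B: nom -29.700 → Σnom=-7.700; wc +0.490/-0.328 → slack +0.910/-0.748; half-tol=0.409, Σhalf²=0.343681
  -C: nom -16.100 → Σnom=-23.800; wc +0.370/-0.300 → slack +1.280/-1.048; half-tol=0.335, Σhalf²=0.455906
  -D: nom -20.410 → Σnom=-44.210; wc +0.050/-0.050 → slack +1.330/-1.098; half-tol=0.050, Σhalf²=0.458406
Nominal = -44.210. Worst-case = [-44.210 - 1.098, -44.210 + 1.330] = [-45.308, -42.880]. RSS = √0.458406 = 0.677.

nominal=-44.210 wc=[-45.308,-42.880] rss=0.677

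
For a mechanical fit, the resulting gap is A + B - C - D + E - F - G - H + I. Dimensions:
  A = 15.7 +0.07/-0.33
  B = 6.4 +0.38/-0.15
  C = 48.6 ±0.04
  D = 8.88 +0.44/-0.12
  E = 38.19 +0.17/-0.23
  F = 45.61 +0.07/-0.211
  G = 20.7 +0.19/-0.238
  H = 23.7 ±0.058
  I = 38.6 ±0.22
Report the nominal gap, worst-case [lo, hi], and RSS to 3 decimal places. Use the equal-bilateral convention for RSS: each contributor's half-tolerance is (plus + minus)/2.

nominal=-48.600 wc=[-50.328,-47.093] rss=0.590

Stack each dimension's contribution:
  +A: nom +15.700 → Σnom=15.700; wc +0.070/-0.330 → slack +0.070/-0.330; half-tol=0.200, Σhalf²=0.040000
  +B: nom +6.400 → Σnom=22.100; wc +0.380/-0.150 → slack +0.450/-0.480; half-tol=0.265, Σhalf²=0.110225
  -C: nom -48.600 → Σnom=-26.500; wc +0.040/-0.040 → slack +0.490/-0.520; half-tol=0.040, Σhalf²=0.111825
  -D: nom -8.880 → Σnom=-35.380; wc +0.120/-0.440 → slack +0.610/-0.960; half-tol=0.280, Σhalf²=0.190225
  +E: nom +38.190 → Σnom=2.810; wc +0.170/-0.230 → slack +0.780/-1.190; half-tol=0.200, Σhalf²=0.230225
  -F: nom -45.610 → Σnom=-42.800; wc +0.211/-0.070 → slack +0.991/-1.260; half-tol=0.141, Σhalf²=0.249965
  -G: nom -20.700 → Σnom=-63.500; wc +0.238/-0.190 → slack +1.229/-1.450; half-tol=0.214, Σhalf²=0.295761
  -H: nom -23.700 → Σnom=-87.200; wc +0.058/-0.058 → slack +1.287/-1.508; half-tol=0.058, Σhalf²=0.299125
  +I: nom +38.600 → Σnom=-48.600; wc +0.220/-0.220 → slack +1.507/-1.728; half-tol=0.220, Σhalf²=0.347525
Nominal = -48.600. Worst-case = [-48.600 - 1.728, -48.600 + 1.507] = [-50.328, -47.093]. RSS = √0.347525 = 0.590.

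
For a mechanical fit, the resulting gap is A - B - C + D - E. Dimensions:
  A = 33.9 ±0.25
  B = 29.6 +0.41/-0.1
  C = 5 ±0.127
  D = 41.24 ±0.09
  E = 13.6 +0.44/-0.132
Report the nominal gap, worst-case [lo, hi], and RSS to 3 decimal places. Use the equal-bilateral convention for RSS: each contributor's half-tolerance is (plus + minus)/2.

Stack each dimension's contribution:
  +A: nom +33.900 → Σnom=33.900; wc +0.250/-0.250 → slack +0.250/-0.250; half-tol=0.250, Σhalf²=0.062500
  -B: nom -29.600 → Σnom=4.300; wc +0.100/-0.410 → slack +0.350/-0.660; half-tol=0.255, Σhalf²=0.127525
  -C: nom -5.000 → Σnom=-0.700; wc +0.127/-0.127 → slack +0.477/-0.787; half-tol=0.127, Σhalf²=0.143654
  +D: nom +41.240 → Σnom=40.540; wc +0.090/-0.090 → slack +0.567/-0.877; half-tol=0.090, Σhalf²=0.151754
  -E: nom -13.600 → Σnom=26.940; wc +0.132/-0.440 → slack +0.699/-1.317; half-tol=0.286, Σhalf²=0.233550
Nominal = 26.940. Worst-case = [26.940 - 1.317, 26.940 + 0.699] = [25.623, 27.639]. RSS = √0.233550 = 0.483.

nominal=26.940 wc=[25.623,27.639] rss=0.483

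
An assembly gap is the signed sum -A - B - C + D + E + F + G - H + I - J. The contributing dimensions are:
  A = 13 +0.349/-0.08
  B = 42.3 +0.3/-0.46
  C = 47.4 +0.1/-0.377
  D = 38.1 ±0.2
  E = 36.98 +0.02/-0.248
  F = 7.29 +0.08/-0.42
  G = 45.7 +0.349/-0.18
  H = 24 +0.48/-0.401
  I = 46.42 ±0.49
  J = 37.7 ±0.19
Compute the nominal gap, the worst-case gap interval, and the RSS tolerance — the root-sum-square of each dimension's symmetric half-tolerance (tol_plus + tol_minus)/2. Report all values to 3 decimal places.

Stack each dimension's contribution:
  -A: nom -13.000 → Σnom=-13.000; wc +0.080/-0.349 → slack +0.080/-0.349; half-tol=0.214, Σhalf²=0.046010
  -B: nom -42.300 → Σnom=-55.300; wc +0.460/-0.300 → slack +0.540/-0.649; half-tol=0.380, Σhalf²=0.190410
  -C: nom -47.400 → Σnom=-102.700; wc +0.377/-0.100 → slack +0.917/-0.749; half-tol=0.238, Σhalf²=0.247292
  +D: nom +38.100 → Σnom=-64.600; wc +0.200/-0.200 → slack +1.117/-0.949; half-tol=0.200, Σhalf²=0.287293
  +E: nom +36.980 → Σnom=-27.620; wc +0.020/-0.248 → slack +1.137/-1.197; half-tol=0.134, Σhalf²=0.305249
  +F: nom +7.290 → Σnom=-20.330; wc +0.080/-0.420 → slack +1.217/-1.617; half-tol=0.250, Σhalf²=0.367749
  +G: nom +45.700 → Σnom=25.370; wc +0.349/-0.180 → slack +1.566/-1.797; half-tol=0.264, Σhalf²=0.437709
  -H: nom -24.000 → Σnom=1.370; wc +0.401/-0.480 → slack +1.967/-2.277; half-tol=0.441, Σhalf²=0.631749
  +I: nom +46.420 → Σnom=47.790; wc +0.490/-0.490 → slack +2.457/-2.767; half-tol=0.490, Σhalf²=0.871849
  -J: nom -37.700 → Σnom=10.090; wc +0.190/-0.190 → slack +2.647/-2.957; half-tol=0.190, Σhalf²=0.907949
Nominal = 10.090. Worst-case = [10.090 - 2.957, 10.090 + 2.647] = [7.133, 12.737]. RSS = √0.907949 = 0.953.

nominal=10.090 wc=[7.133,12.737] rss=0.953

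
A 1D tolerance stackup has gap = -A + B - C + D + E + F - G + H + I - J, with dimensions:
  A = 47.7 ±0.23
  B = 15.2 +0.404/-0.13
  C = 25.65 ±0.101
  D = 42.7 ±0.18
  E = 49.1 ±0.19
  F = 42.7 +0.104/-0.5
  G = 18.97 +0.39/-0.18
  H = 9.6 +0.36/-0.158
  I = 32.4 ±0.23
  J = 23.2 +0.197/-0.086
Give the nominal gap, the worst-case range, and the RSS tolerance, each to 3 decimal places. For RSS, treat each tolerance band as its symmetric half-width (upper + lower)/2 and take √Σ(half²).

Stack each dimension's contribution:
  -A: nom -47.700 → Σnom=-47.700; wc +0.230/-0.230 → slack +0.230/-0.230; half-tol=0.230, Σhalf²=0.052900
  +B: nom +15.200 → Σnom=-32.500; wc +0.404/-0.130 → slack +0.634/-0.360; half-tol=0.267, Σhalf²=0.124189
  -C: nom -25.650 → Σnom=-58.150; wc +0.101/-0.101 → slack +0.735/-0.461; half-tol=0.101, Σhalf²=0.134390
  +D: nom +42.700 → Σnom=-15.450; wc +0.180/-0.180 → slack +0.915/-0.641; half-tol=0.180, Σhalf²=0.166790
  +E: nom +49.100 → Σnom=33.650; wc +0.190/-0.190 → slack +1.105/-0.831; half-tol=0.190, Σhalf²=0.202890
  +F: nom +42.700 → Σnom=76.350; wc +0.104/-0.500 → slack +1.209/-1.331; half-tol=0.302, Σhalf²=0.294094
  -G: nom -18.970 → Σnom=57.380; wc +0.180/-0.390 → slack +1.389/-1.721; half-tol=0.285, Σhalf²=0.375319
  +H: nom +9.600 → Σnom=66.980; wc +0.360/-0.158 → slack +1.749/-1.879; half-tol=0.259, Σhalf²=0.442400
  +I: nom +32.400 → Σnom=99.380; wc +0.230/-0.230 → slack +1.979/-2.109; half-tol=0.230, Σhalf²=0.495300
  -J: nom -23.200 → Σnom=76.180; wc +0.086/-0.197 → slack +2.065/-2.306; half-tol=0.142, Σhalf²=0.515322
Nominal = 76.180. Worst-case = [76.180 - 2.306, 76.180 + 2.065] = [73.874, 78.245]. RSS = √0.515322 = 0.718.

nominal=76.180 wc=[73.874,78.245] rss=0.718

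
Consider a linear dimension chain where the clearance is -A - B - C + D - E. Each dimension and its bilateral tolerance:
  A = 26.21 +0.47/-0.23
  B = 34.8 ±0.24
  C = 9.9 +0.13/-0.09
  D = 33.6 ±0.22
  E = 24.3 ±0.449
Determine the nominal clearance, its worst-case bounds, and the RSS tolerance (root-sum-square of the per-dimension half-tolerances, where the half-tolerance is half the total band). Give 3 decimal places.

Stack each dimension's contribution:
  -A: nom -26.210 → Σnom=-26.210; wc +0.230/-0.470 → slack +0.230/-0.470; half-tol=0.350, Σhalf²=0.122500
  -B: nom -34.800 → Σnom=-61.010; wc +0.240/-0.240 → slack +0.470/-0.710; half-tol=0.240, Σhalf²=0.180100
  -C: nom -9.900 → Σnom=-70.910; wc +0.090/-0.130 → slack +0.560/-0.840; half-tol=0.110, Σhalf²=0.192200
  +D: nom +33.600 → Σnom=-37.310; wc +0.220/-0.220 → slack +0.780/-1.060; half-tol=0.220, Σhalf²=0.240600
  -E: nom -24.300 → Σnom=-61.610; wc +0.449/-0.449 → slack +1.229/-1.509; half-tol=0.449, Σhalf²=0.442201
Nominal = -61.610. Worst-case = [-61.610 - 1.509, -61.610 + 1.229] = [-63.119, -60.381]. RSS = √0.442201 = 0.665.

nominal=-61.610 wc=[-63.119,-60.381] rss=0.665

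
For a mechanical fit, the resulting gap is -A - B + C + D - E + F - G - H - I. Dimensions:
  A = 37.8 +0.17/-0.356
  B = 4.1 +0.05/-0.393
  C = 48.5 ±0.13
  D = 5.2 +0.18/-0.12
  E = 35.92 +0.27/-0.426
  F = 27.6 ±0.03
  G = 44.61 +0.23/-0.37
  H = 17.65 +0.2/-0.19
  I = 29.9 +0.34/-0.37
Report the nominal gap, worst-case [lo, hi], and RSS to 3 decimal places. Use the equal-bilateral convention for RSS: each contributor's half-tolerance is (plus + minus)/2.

Stack each dimension's contribution:
  -A: nom -37.800 → Σnom=-37.800; wc +0.356/-0.170 → slack +0.356/-0.170; half-tol=0.263, Σhalf²=0.069169
  -B: nom -4.100 → Σnom=-41.900; wc +0.393/-0.050 → slack +0.749/-0.220; half-tol=0.222, Σhalf²=0.118231
  +C: nom +48.500 → Σnom=6.600; wc +0.130/-0.130 → slack +0.879/-0.350; half-tol=0.130, Σhalf²=0.135131
  +D: nom +5.200 → Σnom=11.800; wc +0.180/-0.120 → slack +1.059/-0.470; half-tol=0.150, Σhalf²=0.157631
  -E: nom -35.920 → Σnom=-24.120; wc +0.426/-0.270 → slack +1.485/-0.740; half-tol=0.348, Σhalf²=0.278735
  +F: nom +27.600 → Σnom=3.480; wc +0.030/-0.030 → slack +1.515/-0.770; half-tol=0.030, Σhalf²=0.279635
  -G: nom -44.610 → Σnom=-41.130; wc +0.370/-0.230 → slack +1.885/-1.000; half-tol=0.300, Σhalf²=0.369635
  -H: nom -17.650 → Σnom=-58.780; wc +0.190/-0.200 → slack +2.075/-1.200; half-tol=0.195, Σhalf²=0.407660
  -I: nom -29.900 → Σnom=-88.680; wc +0.370/-0.340 → slack +2.445/-1.540; half-tol=0.355, Σhalf²=0.533685
Nominal = -88.680. Worst-case = [-88.680 - 1.540, -88.680 + 2.445] = [-90.220, -86.235]. RSS = √0.533685 = 0.731.

nominal=-88.680 wc=[-90.220,-86.235] rss=0.731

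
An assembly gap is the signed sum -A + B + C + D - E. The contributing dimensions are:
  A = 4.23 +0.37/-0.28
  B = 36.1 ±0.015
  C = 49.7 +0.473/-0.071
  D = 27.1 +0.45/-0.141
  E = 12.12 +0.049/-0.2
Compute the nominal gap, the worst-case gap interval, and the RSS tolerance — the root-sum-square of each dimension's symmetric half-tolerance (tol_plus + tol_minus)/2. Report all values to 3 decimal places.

Stack each dimension's contribution:
  -A: nom -4.230 → Σnom=-4.230; wc +0.280/-0.370 → slack +0.280/-0.370; half-tol=0.325, Σhalf²=0.105625
  +B: nom +36.100 → Σnom=31.870; wc +0.015/-0.015 → slack +0.295/-0.385; half-tol=0.015, Σhalf²=0.105850
  +C: nom +49.700 → Σnom=81.570; wc +0.473/-0.071 → slack +0.768/-0.456; half-tol=0.272, Σhalf²=0.179834
  +D: nom +27.100 → Σnom=108.670; wc +0.450/-0.141 → slack +1.218/-0.597; half-tol=0.295, Σhalf²=0.267154
  -E: nom -12.120 → Σnom=96.550; wc +0.200/-0.049 → slack +1.418/-0.646; half-tol=0.124, Σhalf²=0.282654
Nominal = 96.550. Worst-case = [96.550 - 0.646, 96.550 + 1.418] = [95.904, 97.968]. RSS = √0.282654 = 0.532.

nominal=96.550 wc=[95.904,97.968] rss=0.532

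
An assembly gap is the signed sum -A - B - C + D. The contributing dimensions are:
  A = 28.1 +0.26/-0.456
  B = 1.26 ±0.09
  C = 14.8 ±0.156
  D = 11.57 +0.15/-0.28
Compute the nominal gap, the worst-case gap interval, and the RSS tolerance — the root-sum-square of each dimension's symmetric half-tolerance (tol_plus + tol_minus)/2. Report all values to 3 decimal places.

Stack each dimension's contribution:
  -A: nom -28.100 → Σnom=-28.100; wc +0.456/-0.260 → slack +0.456/-0.260; half-tol=0.358, Σhalf²=0.128164
  -B: nom -1.260 → Σnom=-29.360; wc +0.090/-0.090 → slack +0.546/-0.350; half-tol=0.090, Σhalf²=0.136264
  -C: nom -14.800 → Σnom=-44.160; wc +0.156/-0.156 → slack +0.702/-0.506; half-tol=0.156, Σhalf²=0.160600
  +D: nom +11.570 → Σnom=-32.590; wc +0.150/-0.280 → slack +0.852/-0.786; half-tol=0.215, Σhalf²=0.206825
Nominal = -32.590. Worst-case = [-32.590 - 0.786, -32.590 + 0.852] = [-33.376, -31.738]. RSS = √0.206825 = 0.455.

nominal=-32.590 wc=[-33.376,-31.738] rss=0.455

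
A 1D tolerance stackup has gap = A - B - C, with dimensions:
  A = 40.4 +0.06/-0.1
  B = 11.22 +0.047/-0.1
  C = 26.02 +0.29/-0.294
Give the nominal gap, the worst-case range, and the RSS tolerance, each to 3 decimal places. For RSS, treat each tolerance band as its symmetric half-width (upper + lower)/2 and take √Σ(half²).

nominal=3.160 wc=[2.723,3.614] rss=0.312

Stack each dimension's contribution:
  +A: nom +40.400 → Σnom=40.400; wc +0.060/-0.100 → slack +0.060/-0.100; half-tol=0.080, Σhalf²=0.006400
  -B: nom -11.220 → Σnom=29.180; wc +0.100/-0.047 → slack +0.160/-0.147; half-tol=0.074, Σhalf²=0.011802
  -C: nom -26.020 → Σnom=3.160; wc +0.294/-0.290 → slack +0.454/-0.437; half-tol=0.292, Σhalf²=0.097066
Nominal = 3.160. Worst-case = [3.160 - 0.437, 3.160 + 0.454] = [2.723, 3.614]. RSS = √0.097066 = 0.312.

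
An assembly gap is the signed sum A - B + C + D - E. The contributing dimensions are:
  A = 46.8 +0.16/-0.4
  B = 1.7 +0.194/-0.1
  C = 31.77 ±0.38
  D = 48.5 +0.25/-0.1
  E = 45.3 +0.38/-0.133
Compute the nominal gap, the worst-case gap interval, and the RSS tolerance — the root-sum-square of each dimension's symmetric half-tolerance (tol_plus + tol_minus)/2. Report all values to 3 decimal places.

nominal=80.070 wc=[78.616,81.093] rss=0.584

Stack each dimension's contribution:
  +A: nom +46.800 → Σnom=46.800; wc +0.160/-0.400 → slack +0.160/-0.400; half-tol=0.280, Σhalf²=0.078400
  -B: nom -1.700 → Σnom=45.100; wc +0.100/-0.194 → slack +0.260/-0.594; half-tol=0.147, Σhalf²=0.100009
  +C: nom +31.770 → Σnom=76.870; wc +0.380/-0.380 → slack +0.640/-0.974; half-tol=0.380, Σhalf²=0.244409
  +D: nom +48.500 → Σnom=125.370; wc +0.250/-0.100 → slack +0.890/-1.074; half-tol=0.175, Σhalf²=0.275034
  -E: nom -45.300 → Σnom=80.070; wc +0.133/-0.380 → slack +1.023/-1.454; half-tol=0.257, Σhalf²=0.340826
Nominal = 80.070. Worst-case = [80.070 - 1.454, 80.070 + 1.023] = [78.616, 81.093]. RSS = √0.340826 = 0.584.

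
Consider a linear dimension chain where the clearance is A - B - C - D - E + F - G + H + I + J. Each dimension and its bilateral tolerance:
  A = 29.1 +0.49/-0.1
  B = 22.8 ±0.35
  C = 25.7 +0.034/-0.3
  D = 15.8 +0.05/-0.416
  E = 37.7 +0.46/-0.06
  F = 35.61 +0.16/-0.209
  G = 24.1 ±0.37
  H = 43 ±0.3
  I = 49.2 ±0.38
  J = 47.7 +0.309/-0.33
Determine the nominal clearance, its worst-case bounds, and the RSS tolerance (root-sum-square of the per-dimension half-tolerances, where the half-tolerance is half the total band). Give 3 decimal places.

Stack each dimension's contribution:
  +A: nom +29.100 → Σnom=29.100; wc +0.490/-0.100 → slack +0.490/-0.100; half-tol=0.295, Σhalf²=0.087025
  -B: nom -22.800 → Σnom=6.300; wc +0.350/-0.350 → slack +0.840/-0.450; half-tol=0.350, Σhalf²=0.209525
  -C: nom -25.700 → Σnom=-19.400; wc +0.300/-0.034 → slack +1.140/-0.484; half-tol=0.167, Σhalf²=0.237414
  -D: nom -15.800 → Σnom=-35.200; wc +0.416/-0.050 → slack +1.556/-0.534; half-tol=0.233, Σhalf²=0.291703
  -E: nom -37.700 → Σnom=-72.900; wc +0.060/-0.460 → slack +1.616/-0.994; half-tol=0.260, Σhalf²=0.359303
  +F: nom +35.610 → Σnom=-37.290; wc +0.160/-0.209 → slack +1.776/-1.203; half-tol=0.184, Σhalf²=0.393343
  -G: nom -24.100 → Σnom=-61.390; wc +0.370/-0.370 → slack +2.146/-1.573; half-tol=0.370, Σhalf²=0.530243
  +H: nom +43.000 → Σnom=-18.390; wc +0.300/-0.300 → slack +2.446/-1.873; half-tol=0.300, Σhalf²=0.620243
  +I: nom +49.200 → Σnom=30.810; wc +0.380/-0.380 → slack +2.826/-2.253; half-tol=0.380, Σhalf²=0.764643
  +J: nom +47.700 → Σnom=78.510; wc +0.309/-0.330 → slack +3.135/-2.583; half-tol=0.320, Σhalf²=0.866723
Nominal = 78.510. Worst-case = [78.510 - 2.583, 78.510 + 3.135] = [75.927, 81.645]. RSS = √0.866723 = 0.931.

nominal=78.510 wc=[75.927,81.645] rss=0.931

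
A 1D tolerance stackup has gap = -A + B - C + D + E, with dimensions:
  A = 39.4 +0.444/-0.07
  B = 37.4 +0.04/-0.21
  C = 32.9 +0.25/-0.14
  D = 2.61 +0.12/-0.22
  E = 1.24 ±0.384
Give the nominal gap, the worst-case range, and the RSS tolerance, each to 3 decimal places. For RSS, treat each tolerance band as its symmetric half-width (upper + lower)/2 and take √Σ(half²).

nominal=-31.050 wc=[-32.558,-30.296] rss=0.544

Stack each dimension's contribution:
  -A: nom -39.400 → Σnom=-39.400; wc +0.070/-0.444 → slack +0.070/-0.444; half-tol=0.257, Σhalf²=0.066049
  +B: nom +37.400 → Σnom=-2.000; wc +0.040/-0.210 → slack +0.110/-0.654; half-tol=0.125, Σhalf²=0.081674
  -C: nom -32.900 → Σnom=-34.900; wc +0.140/-0.250 → slack +0.250/-0.904; half-tol=0.195, Σhalf²=0.119699
  +D: nom +2.610 → Σnom=-32.290; wc +0.120/-0.220 → slack +0.370/-1.124; half-tol=0.170, Σhalf²=0.148599
  +E: nom +1.240 → Σnom=-31.050; wc +0.384/-0.384 → slack +0.754/-1.508; half-tol=0.384, Σhalf²=0.296055
Nominal = -31.050. Worst-case = [-31.050 - 1.508, -31.050 + 0.754] = [-32.558, -30.296]. RSS = √0.296055 = 0.544.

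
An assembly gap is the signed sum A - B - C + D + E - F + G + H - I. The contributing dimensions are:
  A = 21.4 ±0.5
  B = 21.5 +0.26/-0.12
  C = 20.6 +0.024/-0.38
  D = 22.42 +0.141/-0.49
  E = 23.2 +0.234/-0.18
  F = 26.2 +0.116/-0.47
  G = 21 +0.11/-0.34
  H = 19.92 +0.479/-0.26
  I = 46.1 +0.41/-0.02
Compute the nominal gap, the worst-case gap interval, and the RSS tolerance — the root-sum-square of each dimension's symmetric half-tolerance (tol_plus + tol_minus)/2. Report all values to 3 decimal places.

Stack each dimension's contribution:
  +A: nom +21.400 → Σnom=21.400; wc +0.500/-0.500 → slack +0.500/-0.500; half-tol=0.500, Σhalf²=0.250000
  -B: nom -21.500 → Σnom=-0.100; wc +0.120/-0.260 → slack +0.620/-0.760; half-tol=0.190, Σhalf²=0.286100
  -C: nom -20.600 → Σnom=-20.700; wc +0.380/-0.024 → slack +1.000/-0.784; half-tol=0.202, Σhalf²=0.326904
  +D: nom +22.420 → Σnom=1.720; wc +0.141/-0.490 → slack +1.141/-1.274; half-tol=0.316, Σhalf²=0.426444
  +E: nom +23.200 → Σnom=24.920; wc +0.234/-0.180 → slack +1.375/-1.454; half-tol=0.207, Σhalf²=0.469293
  -F: nom -26.200 → Σnom=-1.280; wc +0.470/-0.116 → slack +1.845/-1.570; half-tol=0.293, Σhalf²=0.555142
  +G: nom +21.000 → Σnom=19.720; wc +0.110/-0.340 → slack +1.955/-1.910; half-tol=0.225, Σhalf²=0.605767
  +H: nom +19.920 → Σnom=39.640; wc +0.479/-0.260 → slack +2.434/-2.170; half-tol=0.369, Σhalf²=0.742298
  -I: nom -46.100 → Σnom=-6.460; wc +0.020/-0.410 → slack +2.454/-2.580; half-tol=0.215, Σhalf²=0.788523
Nominal = -6.460. Worst-case = [-6.460 - 2.580, -6.460 + 2.454] = [-9.040, -4.006]. RSS = √0.788523 = 0.888.

nominal=-6.460 wc=[-9.040,-4.006] rss=0.888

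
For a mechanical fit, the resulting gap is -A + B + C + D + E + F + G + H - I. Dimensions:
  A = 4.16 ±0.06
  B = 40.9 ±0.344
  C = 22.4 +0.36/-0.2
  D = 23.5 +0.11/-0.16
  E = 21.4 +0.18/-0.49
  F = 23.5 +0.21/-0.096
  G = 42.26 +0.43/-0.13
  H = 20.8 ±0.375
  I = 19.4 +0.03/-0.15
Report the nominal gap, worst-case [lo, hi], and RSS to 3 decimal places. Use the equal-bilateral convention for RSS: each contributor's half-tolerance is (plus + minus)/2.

nominal=171.200 wc=[169.315,173.419] rss=0.762

Stack each dimension's contribution:
  -A: nom -4.160 → Σnom=-4.160; wc +0.060/-0.060 → slack +0.060/-0.060; half-tol=0.060, Σhalf²=0.003600
  +B: nom +40.900 → Σnom=36.740; wc +0.344/-0.344 → slack +0.404/-0.404; half-tol=0.344, Σhalf²=0.121936
  +C: nom +22.400 → Σnom=59.140; wc +0.360/-0.200 → slack +0.764/-0.604; half-tol=0.280, Σhalf²=0.200336
  +D: nom +23.500 → Σnom=82.640; wc +0.110/-0.160 → slack +0.874/-0.764; half-tol=0.135, Σhalf²=0.218561
  +E: nom +21.400 → Σnom=104.040; wc +0.180/-0.490 → slack +1.054/-1.254; half-tol=0.335, Σhalf²=0.330786
  +F: nom +23.500 → Σnom=127.540; wc +0.210/-0.096 → slack +1.264/-1.350; half-tol=0.153, Σhalf²=0.354195
  +G: nom +42.260 → Σnom=169.800; wc +0.430/-0.130 → slack +1.694/-1.480; half-tol=0.280, Σhalf²=0.432595
  +H: nom +20.800 → Σnom=190.600; wc +0.375/-0.375 → slack +2.069/-1.855; half-tol=0.375, Σhalf²=0.573220
  -I: nom -19.400 → Σnom=171.200; wc +0.150/-0.030 → slack +2.219/-1.885; half-tol=0.090, Σhalf²=0.581320
Nominal = 171.200. Worst-case = [171.200 - 1.885, 171.200 + 2.219] = [169.315, 173.419]. RSS = √0.581320 = 0.762.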